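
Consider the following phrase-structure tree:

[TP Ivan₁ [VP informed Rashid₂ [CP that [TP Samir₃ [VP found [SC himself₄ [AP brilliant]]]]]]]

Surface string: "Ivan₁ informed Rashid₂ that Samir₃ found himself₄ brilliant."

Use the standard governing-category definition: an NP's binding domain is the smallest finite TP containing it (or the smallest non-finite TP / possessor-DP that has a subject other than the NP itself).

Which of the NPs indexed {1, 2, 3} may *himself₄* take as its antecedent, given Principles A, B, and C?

{3}

*himself* is an anaphor, so Principle A applies: it must be bound in its binding domain.
Binding domain of *himself₄*: the embedded TP, whose subject is Samir₃.
*Ivan₁* c-commands the anaphor but is outside its binding domain → cannot satisfy Principle A.
*Rashid₂* c-commands the anaphor but is outside its binding domain → cannot satisfy Principle A.
*Samir₃* c-commands the anaphor within its binding domain → licit binder.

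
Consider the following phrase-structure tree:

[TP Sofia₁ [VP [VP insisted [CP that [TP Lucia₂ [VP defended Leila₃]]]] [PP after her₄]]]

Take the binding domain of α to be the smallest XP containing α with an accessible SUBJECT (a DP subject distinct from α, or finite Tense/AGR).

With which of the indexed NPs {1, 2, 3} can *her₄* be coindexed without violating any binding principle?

*her* is a pronoun, so Principle B applies: it must be free in its binding domain.
Binding domain of *her₄*: the matrix TP, whose subject is Sofia₁.
*Sofia₁* c-commands the pronoun within its binding domain → coindexation would violate Principle B.
*Lucia₂* and the pronoun do not c-command one another → neither Principle B nor Principle C is at stake; coindexation permitted.
*Leila₃* and the pronoun do not c-command one another → neither Principle B nor Principle C is at stake; coindexation permitted.

{2, 3}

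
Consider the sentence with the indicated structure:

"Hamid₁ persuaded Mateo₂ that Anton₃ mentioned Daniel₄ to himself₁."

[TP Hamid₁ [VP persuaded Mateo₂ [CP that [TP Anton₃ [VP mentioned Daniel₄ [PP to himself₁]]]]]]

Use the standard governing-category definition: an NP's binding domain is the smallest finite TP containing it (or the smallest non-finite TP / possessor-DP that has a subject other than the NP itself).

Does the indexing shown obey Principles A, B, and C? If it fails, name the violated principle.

Principle A

The two coindexed NPs are *Hamid₁* and *himself₁*.
*himself₁* is an anaphor. Principle A requires it to be bound within its binding domain — the embedded TP, whose subject is Anton₃.
Within that domain it is c-commanded by *Anton₃*, *Daniel₄*, none of which share its index.
*Hamid₁* does c-command the anaphor, but from outside its binding domain.
The anaphor is unbound in its domain → Principle A violation.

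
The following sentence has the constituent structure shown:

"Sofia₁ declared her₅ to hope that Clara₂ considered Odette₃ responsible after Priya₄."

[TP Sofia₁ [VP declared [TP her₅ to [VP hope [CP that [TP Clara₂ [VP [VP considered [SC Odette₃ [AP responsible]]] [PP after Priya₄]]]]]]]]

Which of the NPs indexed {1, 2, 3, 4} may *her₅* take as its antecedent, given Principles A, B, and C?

*her* is a pronoun, so Principle B applies: it must be free in its binding domain.
Binding domain of *her₅*: the matrix TP, whose subject is Sofia₁.
*Sofia₁* c-commands the pronoun within its binding domain → coindexation would violate Principle B.
*Clara₂*: the pronoun c-commands this R-expression → coindexation would violate Principle C on *Clara₂*.
*Odette₃*: the pronoun c-commands this R-expression → coindexation would violate Principle C on *Odette₃*.
*Priya₄*: the pronoun c-commands this R-expression → coindexation would violate Principle C on *Priya₄*.

none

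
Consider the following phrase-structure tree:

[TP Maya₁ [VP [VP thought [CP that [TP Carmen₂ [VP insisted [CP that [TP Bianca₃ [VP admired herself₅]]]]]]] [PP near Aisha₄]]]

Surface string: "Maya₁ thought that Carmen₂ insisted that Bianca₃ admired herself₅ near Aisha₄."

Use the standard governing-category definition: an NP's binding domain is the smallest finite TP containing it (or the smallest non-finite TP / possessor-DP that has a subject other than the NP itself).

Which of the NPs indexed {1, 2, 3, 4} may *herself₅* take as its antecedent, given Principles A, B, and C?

{3}

*herself* is an anaphor, so Principle A applies: it must be bound in its binding domain.
Binding domain of *herself₅*: the embedded TP, whose subject is Bianca₃.
*Maya₁* c-commands the anaphor but is outside its binding domain → cannot satisfy Principle A.
*Carmen₂* c-commands the anaphor but is outside its binding domain → cannot satisfy Principle A.
*Bianca₃* c-commands the anaphor within its binding domain → licit binder.
*Aisha₄* does not c-command the anaphor → cannot bind it.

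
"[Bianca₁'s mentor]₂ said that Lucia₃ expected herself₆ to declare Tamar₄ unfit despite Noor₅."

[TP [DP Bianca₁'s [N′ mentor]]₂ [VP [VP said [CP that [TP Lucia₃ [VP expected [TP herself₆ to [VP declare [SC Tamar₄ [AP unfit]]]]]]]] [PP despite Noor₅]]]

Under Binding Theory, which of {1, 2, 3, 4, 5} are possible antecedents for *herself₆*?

{3}

*herself* is an anaphor, so Principle A applies: it must be bound in its binding domain.
Binding domain of *herself₆*: the embedded TP, whose subject is Lucia₃.
*Bianca₁* does not c-command the anaphor → cannot bind it.
*[Bianca₁'s mentor]₂* c-commands the anaphor but is outside its binding domain → cannot satisfy Principle A.
*Lucia₃* c-commands the anaphor within its binding domain → licit binder.
*Tamar₄* does not c-command the anaphor → cannot bind it.
*Noor₅* does not c-command the anaphor → cannot bind it.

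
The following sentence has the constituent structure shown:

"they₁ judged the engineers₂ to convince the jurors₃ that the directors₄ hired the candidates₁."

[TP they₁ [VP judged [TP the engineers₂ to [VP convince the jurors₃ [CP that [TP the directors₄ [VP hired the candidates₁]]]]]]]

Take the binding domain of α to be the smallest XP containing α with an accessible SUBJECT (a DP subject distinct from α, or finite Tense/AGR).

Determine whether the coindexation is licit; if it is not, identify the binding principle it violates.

The two coindexed NPs are *they₁* and *the candidates₁*.
*the candidates₁* is an R-expression. Principle C requires it to be free everywhere.
*they₁* c-commands it and carries the same index.
The R-expression is bound → Principle C violation.

Principle C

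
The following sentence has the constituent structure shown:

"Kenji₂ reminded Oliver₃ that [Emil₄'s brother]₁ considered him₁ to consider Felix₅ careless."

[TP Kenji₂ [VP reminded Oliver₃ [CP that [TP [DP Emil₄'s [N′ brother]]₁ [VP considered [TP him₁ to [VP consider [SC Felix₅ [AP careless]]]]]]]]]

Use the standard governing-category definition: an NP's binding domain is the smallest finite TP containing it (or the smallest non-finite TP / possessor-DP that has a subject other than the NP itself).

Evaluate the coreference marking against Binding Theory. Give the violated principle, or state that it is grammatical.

The two coindexed NPs are *[Emil₄'s brother]₁* and *him₁*.
*him₁* is a pronoun. Its binding domain is the embedded TP, whose subject is [Emil₄'s brother]₁.
*[Emil₄'s brother]₁* c-commands it within that domain and carries the same index.
The pronoun is locally bound → Principle B violation.

Principle B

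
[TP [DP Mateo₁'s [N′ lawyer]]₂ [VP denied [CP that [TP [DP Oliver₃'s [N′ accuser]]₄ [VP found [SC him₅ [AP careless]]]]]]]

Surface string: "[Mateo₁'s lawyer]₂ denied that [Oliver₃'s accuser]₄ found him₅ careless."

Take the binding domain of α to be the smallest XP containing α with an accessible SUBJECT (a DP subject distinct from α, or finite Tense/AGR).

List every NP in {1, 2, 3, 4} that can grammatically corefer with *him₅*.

{1, 2, 3}

*him* is a pronoun, so Principle B applies: it must be free in its binding domain.
Binding domain of *him₅*: the embedded TP, whose subject is [Oliver₃'s accuser]₄.
*Mateo₁* and the pronoun do not c-command one another → neither Principle B nor Principle C is at stake; coindexation permitted.
*[Mateo₁'s lawyer]₂* c-commands the pronoun but from outside its binding domain, and is not c-commanded by it → coindexation permitted.
*Oliver₃* and the pronoun do not c-command one another → neither Principle B nor Principle C is at stake; coindexation permitted.
*[Oliver₃'s accuser]₄* c-commands the pronoun within its binding domain → coindexation would violate Principle B.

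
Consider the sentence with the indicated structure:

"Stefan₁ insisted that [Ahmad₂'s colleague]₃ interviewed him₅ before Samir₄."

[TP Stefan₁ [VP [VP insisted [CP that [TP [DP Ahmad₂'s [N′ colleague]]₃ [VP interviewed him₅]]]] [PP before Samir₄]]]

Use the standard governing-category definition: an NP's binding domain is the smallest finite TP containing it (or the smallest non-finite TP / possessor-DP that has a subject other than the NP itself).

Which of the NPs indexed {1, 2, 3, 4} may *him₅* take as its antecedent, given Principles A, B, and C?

*him* is a pronoun, so Principle B applies: it must be free in its binding domain.
Binding domain of *him₅*: the embedded TP, whose subject is [Ahmad₂'s colleague]₃.
*Stefan₁* c-commands the pronoun but from outside its binding domain, and is not c-commanded by it → coindexation permitted.
*Ahmad₂* and the pronoun do not c-command one another → neither Principle B nor Principle C is at stake; coindexation permitted.
*[Ahmad₂'s colleague]₃* c-commands the pronoun within its binding domain → coindexation would violate Principle B.
*Samir₄* and the pronoun do not c-command one another → neither Principle B nor Principle C is at stake; coindexation permitted.

{1, 2, 4}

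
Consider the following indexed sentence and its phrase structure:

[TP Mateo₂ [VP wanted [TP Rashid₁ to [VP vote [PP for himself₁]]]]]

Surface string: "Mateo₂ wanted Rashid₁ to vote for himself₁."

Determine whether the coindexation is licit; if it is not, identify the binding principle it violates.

The two coindexed NPs are *Rashid₁* and *himself₁*.
*himself₁* is an anaphor; its binding domain is the embedded TP, whose subject is Rashid₁. *Rashid₁* c-commands it within that domain and shares its index, so Principle A is satisfied.
*Rashid₁* is an R-expression; *himself₁* does not c-command it, and no other NP shares its index, so Principle C is satisfied.
All principles are respected.

grammatical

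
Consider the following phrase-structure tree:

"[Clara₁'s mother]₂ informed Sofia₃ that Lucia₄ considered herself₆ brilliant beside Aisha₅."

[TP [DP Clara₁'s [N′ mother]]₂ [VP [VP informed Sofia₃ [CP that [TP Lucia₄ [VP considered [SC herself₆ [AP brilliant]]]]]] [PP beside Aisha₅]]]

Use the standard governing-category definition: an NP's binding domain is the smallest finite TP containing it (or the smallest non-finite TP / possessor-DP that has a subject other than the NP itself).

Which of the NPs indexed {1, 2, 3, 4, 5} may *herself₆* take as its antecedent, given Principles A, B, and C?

*herself* is an anaphor, so Principle A applies: it must be bound in its binding domain.
Binding domain of *herself₆*: the embedded TP, whose subject is Lucia₄.
*Clara₁* does not c-command the anaphor → cannot bind it.
*[Clara₁'s mother]₂* c-commands the anaphor but is outside its binding domain → cannot satisfy Principle A.
*Sofia₃* c-commands the anaphor but is outside its binding domain → cannot satisfy Principle A.
*Lucia₄* c-commands the anaphor within its binding domain → licit binder.
*Aisha₅* does not c-command the anaphor → cannot bind it.

{4}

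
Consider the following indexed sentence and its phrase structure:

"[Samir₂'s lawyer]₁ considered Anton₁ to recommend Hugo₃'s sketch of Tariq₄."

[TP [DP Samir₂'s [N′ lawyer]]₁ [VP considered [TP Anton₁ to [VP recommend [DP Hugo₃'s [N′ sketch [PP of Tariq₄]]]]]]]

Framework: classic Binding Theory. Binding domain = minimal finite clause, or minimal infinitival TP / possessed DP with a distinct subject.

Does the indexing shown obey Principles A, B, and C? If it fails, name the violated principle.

Principle C

The two coindexed NPs are *[Samir₂'s lawyer]₁* and *Anton₁*.
*Anton₁* is an R-expression. Principle C requires it to be free everywhere.
*[Samir₂'s lawyer]₁* c-commands it and carries the same index.
The R-expression is bound → Principle C violation.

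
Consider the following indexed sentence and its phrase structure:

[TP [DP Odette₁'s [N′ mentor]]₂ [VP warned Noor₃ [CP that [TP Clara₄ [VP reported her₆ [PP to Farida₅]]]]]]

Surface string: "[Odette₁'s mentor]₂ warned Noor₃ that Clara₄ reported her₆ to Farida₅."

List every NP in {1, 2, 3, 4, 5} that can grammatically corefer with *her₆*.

*her* is a pronoun, so Principle B applies: it must be free in its binding domain.
Binding domain of *her₆*: the embedded TP, whose subject is Clara₄.
*Odette₁* and the pronoun do not c-command one another → neither Principle B nor Principle C is at stake; coindexation permitted.
*[Odette₁'s mentor]₂* c-commands the pronoun but from outside its binding domain, and is not c-commanded by it → coindexation permitted.
*Noor₃* c-commands the pronoun but from outside its binding domain, and is not c-commanded by it → coindexation permitted.
*Clara₄* c-commands the pronoun within its binding domain → coindexation would violate Principle B.
*Farida₅*: the pronoun c-commands this R-expression → coindexation would violate Principle C on *Farida₅*.

{1, 2, 3}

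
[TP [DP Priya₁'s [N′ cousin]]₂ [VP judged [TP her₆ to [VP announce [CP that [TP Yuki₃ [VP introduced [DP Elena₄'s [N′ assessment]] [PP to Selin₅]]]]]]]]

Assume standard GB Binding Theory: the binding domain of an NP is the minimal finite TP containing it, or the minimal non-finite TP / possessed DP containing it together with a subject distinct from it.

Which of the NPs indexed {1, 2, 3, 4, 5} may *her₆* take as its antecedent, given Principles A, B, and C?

{1}

*her* is a pronoun, so Principle B applies: it must be free in its binding domain.
Binding domain of *her₆*: the matrix TP, whose subject is [Priya₁'s cousin]₂.
*Priya₁* and the pronoun do not c-command one another → neither Principle B nor Principle C is at stake; coindexation permitted.
*[Priya₁'s cousin]₂* c-commands the pronoun within its binding domain → coindexation would violate Principle B.
*Yuki₃*: the pronoun c-commands this R-expression → coindexation would violate Principle C on *Yuki₃*.
*Elena₄*: the pronoun c-commands this R-expression → coindexation would violate Principle C on *Elena₄*.
*Selin₅*: the pronoun c-commands this R-expression → coindexation would violate Principle C on *Selin₅*.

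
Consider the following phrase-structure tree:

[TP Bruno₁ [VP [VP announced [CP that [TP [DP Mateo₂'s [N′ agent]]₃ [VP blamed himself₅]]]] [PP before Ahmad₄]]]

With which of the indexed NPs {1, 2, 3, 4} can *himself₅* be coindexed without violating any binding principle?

*himself* is an anaphor, so Principle A applies: it must be bound in its binding domain.
Binding domain of *himself₅*: the embedded TP, whose subject is [Mateo₂'s agent]₃.
*Bruno₁* c-commands the anaphor but is outside its binding domain → cannot satisfy Principle A.
*Mateo₂* does not c-command the anaphor → cannot bind it.
*[Mateo₂'s agent]₃* c-commands the anaphor within its binding domain → licit binder.
*Ahmad₄* does not c-command the anaphor → cannot bind it.

{3}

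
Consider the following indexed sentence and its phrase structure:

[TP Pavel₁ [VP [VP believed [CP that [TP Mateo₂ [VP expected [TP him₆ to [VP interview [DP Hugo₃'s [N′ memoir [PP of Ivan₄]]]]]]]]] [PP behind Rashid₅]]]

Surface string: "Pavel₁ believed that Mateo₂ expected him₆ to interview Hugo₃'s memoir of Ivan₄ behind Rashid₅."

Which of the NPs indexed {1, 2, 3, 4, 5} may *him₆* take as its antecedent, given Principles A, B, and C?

*him* is a pronoun, so Principle B applies: it must be free in its binding domain.
Binding domain of *him₆*: the embedded TP, whose subject is Mateo₂.
*Pavel₁* c-commands the pronoun but from outside its binding domain, and is not c-commanded by it → coindexation permitted.
*Mateo₂* c-commands the pronoun within its binding domain → coindexation would violate Principle B.
*Hugo₃*: the pronoun c-commands this R-expression → coindexation would violate Principle C on *Hugo₃*.
*Ivan₄*: the pronoun c-commands this R-expression → coindexation would violate Principle C on *Ivan₄*.
*Rashid₅* and the pronoun do not c-command one another → neither Principle B nor Principle C is at stake; coindexation permitted.

{1, 5}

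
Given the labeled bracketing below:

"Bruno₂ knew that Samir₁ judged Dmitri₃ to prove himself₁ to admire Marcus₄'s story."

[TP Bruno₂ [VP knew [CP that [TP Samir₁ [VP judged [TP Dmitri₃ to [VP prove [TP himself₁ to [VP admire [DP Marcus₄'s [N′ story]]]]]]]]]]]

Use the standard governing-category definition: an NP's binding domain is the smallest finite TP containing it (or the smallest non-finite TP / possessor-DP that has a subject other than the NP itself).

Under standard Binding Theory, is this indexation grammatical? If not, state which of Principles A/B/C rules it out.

Principle A

The two coindexed NPs are *Samir₁* and *himself₁*.
*himself₁* is an anaphor. Principle A requires it to be bound within its binding domain — the embedded TP, whose subject is Dmitri₃.
Within that domain it is c-commanded by *Dmitri₃*, which does not share its index.
*Samir₁* does c-command the anaphor, but from outside its binding domain.
The anaphor is unbound in its domain → Principle A violation.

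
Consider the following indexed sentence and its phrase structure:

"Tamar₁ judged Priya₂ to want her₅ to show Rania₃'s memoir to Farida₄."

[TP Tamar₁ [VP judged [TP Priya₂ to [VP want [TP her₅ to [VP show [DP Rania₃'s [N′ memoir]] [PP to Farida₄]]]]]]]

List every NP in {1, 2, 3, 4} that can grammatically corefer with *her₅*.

{1}

*her* is a pronoun, so Principle B applies: it must be free in its binding domain.
Binding domain of *her₅*: the embedded TP, whose subject is Priya₂.
*Tamar₁* c-commands the pronoun but from outside its binding domain, and is not c-commanded by it → coindexation permitted.
*Priya₂* c-commands the pronoun within its binding domain → coindexation would violate Principle B.
*Rania₃*: the pronoun c-commands this R-expression → coindexation would violate Principle C on *Rania₃*.
*Farida₄*: the pronoun c-commands this R-expression → coindexation would violate Principle C on *Farida₄*.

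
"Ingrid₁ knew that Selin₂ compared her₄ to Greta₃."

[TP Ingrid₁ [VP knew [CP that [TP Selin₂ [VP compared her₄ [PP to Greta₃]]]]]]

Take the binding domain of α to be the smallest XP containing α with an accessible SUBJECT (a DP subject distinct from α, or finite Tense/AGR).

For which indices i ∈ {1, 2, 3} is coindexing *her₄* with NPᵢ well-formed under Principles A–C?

{1}

*her* is a pronoun, so Principle B applies: it must be free in its binding domain.
Binding domain of *her₄*: the embedded TP, whose subject is Selin₂.
*Ingrid₁* c-commands the pronoun but from outside its binding domain, and is not c-commanded by it → coindexation permitted.
*Selin₂* c-commands the pronoun within its binding domain → coindexation would violate Principle B.
*Greta₃*: the pronoun c-commands this R-expression → coindexation would violate Principle C on *Greta₃*.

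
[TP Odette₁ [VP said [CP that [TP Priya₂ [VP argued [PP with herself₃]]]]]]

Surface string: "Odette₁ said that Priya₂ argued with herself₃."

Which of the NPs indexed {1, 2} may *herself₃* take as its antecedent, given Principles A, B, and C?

*herself* is an anaphor, so Principle A applies: it must be bound in its binding domain.
Binding domain of *herself₃*: the embedded TP, whose subject is Priya₂.
*Odette₁* c-commands the anaphor but is outside its binding domain → cannot satisfy Principle A.
*Priya₂* c-commands the anaphor within its binding domain → licit binder.

{2}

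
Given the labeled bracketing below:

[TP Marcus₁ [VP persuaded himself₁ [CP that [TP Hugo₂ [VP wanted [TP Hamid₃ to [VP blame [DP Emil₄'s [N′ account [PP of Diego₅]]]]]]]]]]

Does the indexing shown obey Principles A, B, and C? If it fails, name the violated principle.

The two coindexed NPs are *Marcus₁* and *himself₁*.
*himself₁* is an anaphor; its binding domain is the matrix TP, whose subject is Marcus₁. *Marcus₁* c-commands it within that domain and shares its index, so Principle A is satisfied.
*Marcus₁* is an R-expression; *himself₁* does not c-command it, and no other NP shares its index, so Principle C is satisfied.
All principles are respected.

grammatical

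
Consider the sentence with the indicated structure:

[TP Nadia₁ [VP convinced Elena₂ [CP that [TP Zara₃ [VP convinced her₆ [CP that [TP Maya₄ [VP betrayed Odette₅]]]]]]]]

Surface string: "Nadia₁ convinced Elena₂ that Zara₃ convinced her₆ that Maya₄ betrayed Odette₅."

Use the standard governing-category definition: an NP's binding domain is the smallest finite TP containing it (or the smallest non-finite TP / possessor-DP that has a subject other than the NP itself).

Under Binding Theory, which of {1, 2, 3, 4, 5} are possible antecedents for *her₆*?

{1, 2}

*her* is a pronoun, so Principle B applies: it must be free in its binding domain.
Binding domain of *her₆*: the embedded TP, whose subject is Zara₃.
*Nadia₁* c-commands the pronoun but from outside its binding domain, and is not c-commanded by it → coindexation permitted.
*Elena₂* c-commands the pronoun but from outside its binding domain, and is not c-commanded by it → coindexation permitted.
*Zara₃* c-commands the pronoun within its binding domain → coindexation would violate Principle B.
*Maya₄*: the pronoun c-commands this R-expression → coindexation would violate Principle C on *Maya₄*.
*Odette₅*: the pronoun c-commands this R-expression → coindexation would violate Principle C on *Odette₅*.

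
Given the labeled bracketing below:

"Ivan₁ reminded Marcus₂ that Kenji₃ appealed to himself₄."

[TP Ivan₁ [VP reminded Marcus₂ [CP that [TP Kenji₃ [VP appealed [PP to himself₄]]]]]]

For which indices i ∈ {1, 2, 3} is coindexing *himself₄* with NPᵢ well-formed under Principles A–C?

*himself* is an anaphor, so Principle A applies: it must be bound in its binding domain.
Binding domain of *himself₄*: the embedded TP, whose subject is Kenji₃.
*Ivan₁* c-commands the anaphor but is outside its binding domain → cannot satisfy Principle A.
*Marcus₂* c-commands the anaphor but is outside its binding domain → cannot satisfy Principle A.
*Kenji₃* c-commands the anaphor within its binding domain → licit binder.

{3}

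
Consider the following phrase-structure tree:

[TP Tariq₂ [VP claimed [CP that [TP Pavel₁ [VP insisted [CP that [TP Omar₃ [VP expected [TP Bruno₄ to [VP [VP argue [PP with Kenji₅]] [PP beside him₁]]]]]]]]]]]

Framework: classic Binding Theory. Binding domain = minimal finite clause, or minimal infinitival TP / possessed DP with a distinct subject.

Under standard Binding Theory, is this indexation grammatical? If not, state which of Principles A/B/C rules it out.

grammatical

The two coindexed NPs are *Pavel₁* and *him₁*.
*him₁* is a pronoun; its binding domain is the embedded TP, whose subject is Bruno₄. Within that domain it is c-commanded only by *Bruno₄*, which carries a different index — the pronoun is free locally, so Principle B holds.
*Pavel₁* is an R-expression; *him₁* does not c-command it, and no other NP shares its index, so Principle C is satisfied.
All principles are respected.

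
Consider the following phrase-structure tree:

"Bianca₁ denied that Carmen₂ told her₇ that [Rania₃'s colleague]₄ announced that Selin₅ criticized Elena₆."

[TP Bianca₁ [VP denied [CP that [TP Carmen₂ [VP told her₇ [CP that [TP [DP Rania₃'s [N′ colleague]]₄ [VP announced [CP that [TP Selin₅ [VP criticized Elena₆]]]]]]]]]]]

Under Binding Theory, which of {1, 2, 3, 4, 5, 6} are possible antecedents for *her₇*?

*her* is a pronoun, so Principle B applies: it must be free in its binding domain.
Binding domain of *her₇*: the embedded TP, whose subject is Carmen₂.
*Bianca₁* c-commands the pronoun but from outside its binding domain, and is not c-commanded by it → coindexation permitted.
*Carmen₂* c-commands the pronoun within its binding domain → coindexation would violate Principle B.
*Rania₃*: the pronoun c-commands this R-expression → coindexation would violate Principle C on *Rania₃*.
*[Rania₃'s colleague]₄*: the pronoun c-commands this R-expression → coindexation would violate Principle C on *[Rania₃'s colleague]₄*.
*Selin₅*: the pronoun c-commands this R-expression → coindexation would violate Principle C on *Selin₅*.
*Elena₆*: the pronoun c-commands this R-expression → coindexation would violate Principle C on *Elena₆*.

{1}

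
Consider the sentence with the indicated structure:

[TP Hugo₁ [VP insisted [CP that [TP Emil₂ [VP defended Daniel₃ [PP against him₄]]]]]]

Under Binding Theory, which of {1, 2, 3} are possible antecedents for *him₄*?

*him* is a pronoun, so Principle B applies: it must be free in its binding domain.
Binding domain of *him₄*: the embedded TP, whose subject is Emil₂.
*Hugo₁* c-commands the pronoun but from outside its binding domain, and is not c-commanded by it → coindexation permitted.
*Emil₂* c-commands the pronoun within its binding domain → coindexation would violate Principle B.
*Daniel₃* c-commands the pronoun within its binding domain → coindexation would violate Principle B.

{1}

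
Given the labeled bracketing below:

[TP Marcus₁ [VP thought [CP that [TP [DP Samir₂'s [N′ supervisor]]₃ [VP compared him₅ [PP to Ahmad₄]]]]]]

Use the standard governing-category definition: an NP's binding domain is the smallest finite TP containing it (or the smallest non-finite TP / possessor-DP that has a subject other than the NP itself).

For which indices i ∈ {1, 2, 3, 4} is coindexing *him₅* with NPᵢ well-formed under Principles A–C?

*him* is a pronoun, so Principle B applies: it must be free in its binding domain.
Binding domain of *him₅*: the embedded TP, whose subject is [Samir₂'s supervisor]₃.
*Marcus₁* c-commands the pronoun but from outside its binding domain, and is not c-commanded by it → coindexation permitted.
*Samir₂* and the pronoun do not c-command one another → neither Principle B nor Principle C is at stake; coindexation permitted.
*[Samir₂'s supervisor]₃* c-commands the pronoun within its binding domain → coindexation would violate Principle B.
*Ahmad₄*: the pronoun c-commands this R-expression → coindexation would violate Principle C on *Ahmad₄*.

{1, 2}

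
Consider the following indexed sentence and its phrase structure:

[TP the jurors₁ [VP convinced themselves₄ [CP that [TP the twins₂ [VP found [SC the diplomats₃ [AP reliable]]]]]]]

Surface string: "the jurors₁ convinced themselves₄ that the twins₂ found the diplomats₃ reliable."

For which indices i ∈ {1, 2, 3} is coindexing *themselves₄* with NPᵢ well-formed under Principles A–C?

*themselves* is an anaphor, so Principle A applies: it must be bound in its binding domain.
Binding domain of *themselves₄*: the matrix TP, whose subject is the jurors₁.
*the jurors₁* c-commands the anaphor within its binding domain → licit binder.
*the twins₂* does not c-command the anaphor → cannot bind it.
*the diplomats₃* does not c-command the anaphor → cannot bind it.

{1}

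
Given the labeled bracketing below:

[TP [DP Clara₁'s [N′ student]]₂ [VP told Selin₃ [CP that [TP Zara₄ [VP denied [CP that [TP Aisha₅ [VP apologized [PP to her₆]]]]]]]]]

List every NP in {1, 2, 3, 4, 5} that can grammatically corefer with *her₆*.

*her* is a pronoun, so Principle B applies: it must be free in its binding domain.
Binding domain of *her₆*: the embedded TP, whose subject is Aisha₅.
*Clara₁* and the pronoun do not c-command one another → neither Principle B nor Principle C is at stake; coindexation permitted.
*[Clara₁'s student]₂* c-commands the pronoun but from outside its binding domain, and is not c-commanded by it → coindexation permitted.
*Selin₃* c-commands the pronoun but from outside its binding domain, and is not c-commanded by it → coindexation permitted.
*Zara₄* c-commands the pronoun but from outside its binding domain, and is not c-commanded by it → coindexation permitted.
*Aisha₅* c-commands the pronoun within its binding domain → coindexation would violate Principle B.

{1, 2, 3, 4}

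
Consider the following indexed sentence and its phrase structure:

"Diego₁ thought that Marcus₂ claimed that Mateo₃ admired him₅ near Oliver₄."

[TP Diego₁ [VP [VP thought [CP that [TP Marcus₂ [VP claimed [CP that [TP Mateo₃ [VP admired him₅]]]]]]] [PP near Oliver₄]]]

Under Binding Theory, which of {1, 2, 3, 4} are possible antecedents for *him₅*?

{1, 2, 4}

*him* is a pronoun, so Principle B applies: it must be free in its binding domain.
Binding domain of *him₅*: the embedded TP, whose subject is Mateo₃.
*Diego₁* c-commands the pronoun but from outside its binding domain, and is not c-commanded by it → coindexation permitted.
*Marcus₂* c-commands the pronoun but from outside its binding domain, and is not c-commanded by it → coindexation permitted.
*Mateo₃* c-commands the pronoun within its binding domain → coindexation would violate Principle B.
*Oliver₄* and the pronoun do not c-command one another → neither Principle B nor Principle C is at stake; coindexation permitted.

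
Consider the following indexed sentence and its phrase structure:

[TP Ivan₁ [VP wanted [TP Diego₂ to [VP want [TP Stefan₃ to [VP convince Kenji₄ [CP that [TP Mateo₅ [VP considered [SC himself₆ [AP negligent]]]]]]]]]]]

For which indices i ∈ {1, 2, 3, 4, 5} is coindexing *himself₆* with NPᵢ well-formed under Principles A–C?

*himself* is an anaphor, so Principle A applies: it must be bound in its binding domain.
Binding domain of *himself₆*: the embedded TP, whose subject is Mateo₅.
*Ivan₁* c-commands the anaphor but is outside its binding domain → cannot satisfy Principle A.
*Diego₂* c-commands the anaphor but is outside its binding domain → cannot satisfy Principle A.
*Stefan₃* c-commands the anaphor but is outside its binding domain → cannot satisfy Principle A.
*Kenji₄* c-commands the anaphor but is outside its binding domain → cannot satisfy Principle A.
*Mateo₅* c-commands the anaphor within its binding domain → licit binder.

{5}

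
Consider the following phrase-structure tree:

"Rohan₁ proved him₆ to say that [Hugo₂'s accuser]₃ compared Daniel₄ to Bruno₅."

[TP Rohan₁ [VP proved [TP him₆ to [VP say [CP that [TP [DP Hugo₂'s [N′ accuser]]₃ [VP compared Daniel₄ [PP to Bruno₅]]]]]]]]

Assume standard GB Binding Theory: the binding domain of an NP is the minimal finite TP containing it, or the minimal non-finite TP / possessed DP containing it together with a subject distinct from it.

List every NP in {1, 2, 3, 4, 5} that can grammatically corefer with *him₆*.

none

*him* is a pronoun, so Principle B applies: it must be free in its binding domain.
Binding domain of *him₆*: the matrix TP, whose subject is Rohan₁.
*Rohan₁* c-commands the pronoun within its binding domain → coindexation would violate Principle B.
*Hugo₂*: the pronoun c-commands this R-expression → coindexation would violate Principle C on *Hugo₂*.
*[Hugo₂'s accuser]₃*: the pronoun c-commands this R-expression → coindexation would violate Principle C on *[Hugo₂'s accuser]₃*.
*Daniel₄*: the pronoun c-commands this R-expression → coindexation would violate Principle C on *Daniel₄*.
*Bruno₅*: the pronoun c-commands this R-expression → coindexation would violate Principle C on *Bruno₅*.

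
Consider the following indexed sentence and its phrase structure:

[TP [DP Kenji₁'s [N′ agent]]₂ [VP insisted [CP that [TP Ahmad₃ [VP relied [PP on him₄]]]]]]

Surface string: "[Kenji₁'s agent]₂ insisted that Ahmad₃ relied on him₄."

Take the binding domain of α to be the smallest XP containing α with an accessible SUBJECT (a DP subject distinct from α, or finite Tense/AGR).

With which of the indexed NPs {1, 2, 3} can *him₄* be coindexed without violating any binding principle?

{1, 2}

*him* is a pronoun, so Principle B applies: it must be free in its binding domain.
Binding domain of *him₄*: the embedded TP, whose subject is Ahmad₃.
*Kenji₁* and the pronoun do not c-command one another → neither Principle B nor Principle C is at stake; coindexation permitted.
*[Kenji₁'s agent]₂* c-commands the pronoun but from outside its binding domain, and is not c-commanded by it → coindexation permitted.
*Ahmad₃* c-commands the pronoun within its binding domain → coindexation would violate Principle B.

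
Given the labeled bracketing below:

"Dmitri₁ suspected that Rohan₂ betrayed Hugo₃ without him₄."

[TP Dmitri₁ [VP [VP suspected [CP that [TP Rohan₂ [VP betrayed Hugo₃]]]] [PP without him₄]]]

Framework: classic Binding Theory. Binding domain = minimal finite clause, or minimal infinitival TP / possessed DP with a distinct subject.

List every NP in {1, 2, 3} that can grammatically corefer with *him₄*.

*him* is a pronoun, so Principle B applies: it must be free in its binding domain.
Binding domain of *him₄*: the matrix TP, whose subject is Dmitri₁.
*Dmitri₁* c-commands the pronoun within its binding domain → coindexation would violate Principle B.
*Rohan₂* and the pronoun do not c-command one another → neither Principle B nor Principle C is at stake; coindexation permitted.
*Hugo₃* and the pronoun do not c-command one another → neither Principle B nor Principle C is at stake; coindexation permitted.

{2, 3}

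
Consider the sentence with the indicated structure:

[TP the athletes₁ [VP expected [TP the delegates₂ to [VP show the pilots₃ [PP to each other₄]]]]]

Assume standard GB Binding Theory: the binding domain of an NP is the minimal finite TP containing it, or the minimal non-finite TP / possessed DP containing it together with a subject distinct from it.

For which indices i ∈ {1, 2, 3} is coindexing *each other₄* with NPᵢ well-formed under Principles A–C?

{2, 3}

*each other* is an anaphor, so Principle A applies: it must be bound in its binding domain.
Binding domain of *each other₄*: the embedded TP, whose subject is the delegates₂.
*the athletes₁* c-commands the anaphor but is outside its binding domain → cannot satisfy Principle A.
*the delegates₂* c-commands the anaphor within its binding domain → licit binder.
*the pilots₃* c-commands the anaphor within its binding domain → licit binder.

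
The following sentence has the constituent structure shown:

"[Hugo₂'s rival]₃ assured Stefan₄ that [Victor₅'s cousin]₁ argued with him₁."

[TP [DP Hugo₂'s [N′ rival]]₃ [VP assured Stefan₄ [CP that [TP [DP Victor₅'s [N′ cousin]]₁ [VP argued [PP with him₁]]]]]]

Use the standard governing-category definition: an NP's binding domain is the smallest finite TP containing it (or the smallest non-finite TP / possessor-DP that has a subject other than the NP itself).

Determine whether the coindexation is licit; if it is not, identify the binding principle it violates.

The two coindexed NPs are *[Victor₅'s cousin]₁* and *him₁*.
*him₁* is a pronoun. Its binding domain is the embedded TP, whose subject is [Victor₅'s cousin]₁.
*[Victor₅'s cousin]₁* c-commands it within that domain and carries the same index.
The pronoun is locally bound → Principle B violation.

Principle B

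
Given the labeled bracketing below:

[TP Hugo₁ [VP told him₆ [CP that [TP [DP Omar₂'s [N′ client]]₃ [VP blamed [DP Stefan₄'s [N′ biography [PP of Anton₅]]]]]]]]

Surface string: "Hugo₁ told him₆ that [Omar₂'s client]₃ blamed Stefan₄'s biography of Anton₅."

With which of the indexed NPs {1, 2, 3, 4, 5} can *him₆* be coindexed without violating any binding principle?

*him* is a pronoun, so Principle B applies: it must be free in its binding domain.
Binding domain of *him₆*: the matrix TP, whose subject is Hugo₁.
*Hugo₁* c-commands the pronoun within its binding domain → coindexation would violate Principle B.
*Omar₂*: the pronoun c-commands this R-expression → coindexation would violate Principle C on *Omar₂*.
*[Omar₂'s client]₃*: the pronoun c-commands this R-expression → coindexation would violate Principle C on *[Omar₂'s client]₃*.
*Stefan₄*: the pronoun c-commands this R-expression → coindexation would violate Principle C on *Stefan₄*.
*Anton₅*: the pronoun c-commands this R-expression → coindexation would violate Principle C on *Anton₅*.

none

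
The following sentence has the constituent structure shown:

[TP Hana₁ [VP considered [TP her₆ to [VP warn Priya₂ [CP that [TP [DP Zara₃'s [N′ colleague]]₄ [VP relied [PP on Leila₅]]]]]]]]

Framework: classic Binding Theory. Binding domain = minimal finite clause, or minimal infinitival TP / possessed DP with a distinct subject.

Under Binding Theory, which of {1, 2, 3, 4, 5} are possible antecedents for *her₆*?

*her* is a pronoun, so Principle B applies: it must be free in its binding domain.
Binding domain of *her₆*: the matrix TP, whose subject is Hana₁.
*Hana₁* c-commands the pronoun within its binding domain → coindexation would violate Principle B.
*Priya₂*: the pronoun c-commands this R-expression → coindexation would violate Principle C on *Priya₂*.
*Zara₃*: the pronoun c-commands this R-expression → coindexation would violate Principle C on *Zara₃*.
*[Zara₃'s colleague]₄*: the pronoun c-commands this R-expression → coindexation would violate Principle C on *[Zara₃'s colleague]₄*.
*Leila₅*: the pronoun c-commands this R-expression → coindexation would violate Principle C on *Leila₅*.

none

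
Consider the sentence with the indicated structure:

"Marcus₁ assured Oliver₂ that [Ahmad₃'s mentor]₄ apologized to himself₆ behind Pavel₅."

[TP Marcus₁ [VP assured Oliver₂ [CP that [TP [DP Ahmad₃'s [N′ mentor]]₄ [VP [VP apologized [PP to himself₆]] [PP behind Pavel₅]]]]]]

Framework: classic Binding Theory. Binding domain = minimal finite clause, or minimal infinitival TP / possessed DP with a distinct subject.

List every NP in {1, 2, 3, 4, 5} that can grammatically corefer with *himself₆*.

{4}

*himself* is an anaphor, so Principle A applies: it must be bound in its binding domain.
Binding domain of *himself₆*: the embedded TP, whose subject is [Ahmad₃'s mentor]₄.
*Marcus₁* c-commands the anaphor but is outside its binding domain → cannot satisfy Principle A.
*Oliver₂* c-commands the anaphor but is outside its binding domain → cannot satisfy Principle A.
*Ahmad₃* does not c-command the anaphor → cannot bind it.
*[Ahmad₃'s mentor]₄* c-commands the anaphor within its binding domain → licit binder.
*Pavel₅* does not c-command the anaphor → cannot bind it.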